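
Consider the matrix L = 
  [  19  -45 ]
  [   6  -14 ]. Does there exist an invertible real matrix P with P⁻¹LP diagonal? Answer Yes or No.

Yes

Characteristic polynomial: p(s) = s^2 - 5s + 4 = (s - 4)(s - 1).
All 2 eigenvalues are distinct, so L is diagonalizable.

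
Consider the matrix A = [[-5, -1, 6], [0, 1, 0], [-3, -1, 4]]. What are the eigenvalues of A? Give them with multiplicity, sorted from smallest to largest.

-2, 1, 1

Characteristic polynomial: p(λ) = λ^3 - 3λ + 2 = (λ - 1)^2(λ + 2).
Roots (with multiplicity): -2, 1, 1.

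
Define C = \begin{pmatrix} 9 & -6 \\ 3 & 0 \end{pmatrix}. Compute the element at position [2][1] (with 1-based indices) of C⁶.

45927

Characteristic polynomial: s^2 - 9s + 18 = (s - 6)(s - 3), so the eigenvalues are 3, 6.
s=6: eigenvector (-2, -1).
s=3: eigenvector (-1, -1).
P = [[-2, -1], [-1, -1]], D = diag(6, 3), P⁻¹ = [[-1, 1], [1, -2]].
C⁶ = P·diag(46656, 729)·P⁻¹ = [[92583, -91854], [45927, -45198]].
The requested entry is 45927.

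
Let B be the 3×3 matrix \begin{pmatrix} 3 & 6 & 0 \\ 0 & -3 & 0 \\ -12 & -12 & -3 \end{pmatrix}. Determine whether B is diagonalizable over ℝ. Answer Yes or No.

Yes

Characteristic polynomial: p(t) = t^3 + 3t^2 - 9t - 27 = (t - 3)(t + 3)^2.
t = -3 has algebraic multiplicity 2; rank(B + 3I) = 1, so geometric multiplicity = 2.
Every eigenvalue has geometric = algebraic multiplicity, so B is diagonalizable.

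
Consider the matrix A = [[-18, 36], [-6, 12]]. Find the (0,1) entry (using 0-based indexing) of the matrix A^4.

Characteristic polynomial: λ^2 + 6λ = λ(λ + 6), so the eigenvalues are -6, 0.
λ=-6: eigenvector (3, 1).
λ=0: eigenvector (-2, -1).
P = [[3, -2], [1, -1]], D = diag(-6, 0), P⁻¹ = [[1, -2], [1, -3]].
A⁴ = P·diag(1296, 0)·P⁻¹ = [[3888, -7776], [1296, -2592]].
The requested entry is -7776.

-7776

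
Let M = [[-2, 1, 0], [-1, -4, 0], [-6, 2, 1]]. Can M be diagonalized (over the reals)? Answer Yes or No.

Characteristic polynomial: p(s) = s^3 + 5s^2 + 3s - 9 = (s - 1)(s + 3)^2.
s = -3 has algebraic multiplicity 2; rank(M + 3I) = 2, so geometric multiplicity = 1.
Geometric multiplicity < algebraic multiplicity, so M is not diagonalizable.

No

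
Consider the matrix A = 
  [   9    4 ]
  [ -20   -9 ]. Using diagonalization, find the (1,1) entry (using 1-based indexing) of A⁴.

Characteristic polynomial: r^2 - 1 = (r - 1)(r + 1), so the eigenvalues are -1, 1.
r=1: eigenvector (1, -2).
r=-1: eigenvector (2, -5).
P = [[1, 2], [-2, -5]], D = diag(1, -1), P⁻¹ = [[5, 2], [-2, -1]].
A⁴ = P·diag(1, 1)·P⁻¹ = [[1, 0], [0, 1]].
The requested entry is 1.

1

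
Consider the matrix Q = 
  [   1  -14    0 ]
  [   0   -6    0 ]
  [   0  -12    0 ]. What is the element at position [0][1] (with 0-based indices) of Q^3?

-434

Characteristic polynomial: r^3 + 5r^2 - 6r = r(r - 1)(r + 6), so the eigenvalues are -6, 0, 1.
r=1: eigenvector (1, 0, 0).
r=-6: eigenvector (2, 1, 2).
r=0: eigenvector (0, 0, 1).
P = [[1, 2, 0], [0, 1, 0], [0, 2, 1]], D = diag(1, -6, 0), P⁻¹ = [[1, -2, 0], [0, 1, 0], [0, -2, 1]].
Q³ = P·diag(1, -216, 0)·P⁻¹ = [[1, -434, 0], [0, -216, 0], [0, -432, 0]].
The requested entry is -434.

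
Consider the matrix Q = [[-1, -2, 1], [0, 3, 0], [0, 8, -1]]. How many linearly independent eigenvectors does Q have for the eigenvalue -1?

1

Q + 1I = [[0, -2, 1], [0, 4, 0], [0, 8, 0]].
This matrix has rank 2, so its null space has dimension 3 − 2 = 1.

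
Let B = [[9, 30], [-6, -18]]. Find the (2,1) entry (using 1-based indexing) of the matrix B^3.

-378

Characteristic polynomial: r^2 + 9r + 18 = (r + 3)(r + 6), so the eigenvalues are -6, -3.
r=-6: eigenvector (-2, 1).
r=-3: eigenvector (5, -2).
P = [[-2, 5], [1, -2]], D = diag(-6, -3), P⁻¹ = [[2, 5], [1, 2]].
B³ = P·diag(-216, -27)·P⁻¹ = [[729, 1890], [-378, -972]].
The requested entry is -378.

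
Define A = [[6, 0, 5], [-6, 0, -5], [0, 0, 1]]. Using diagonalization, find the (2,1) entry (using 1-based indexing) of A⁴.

-1296

Characteristic polynomial: r^3 - 7r^2 + 6r = r(r - 6)(r - 1), so the eigenvalues are 0, 1, 6.
r=6: eigenvector (1, -1, 0).
r=0: eigenvector (0, 1, 0).
r=1: eigenvector (-1, 1, 1).
P = [[1, 0, -1], [-1, 1, 1], [0, 0, 1]], D = diag(6, 0, 1), P⁻¹ = [[1, 0, 1], [1, 1, 0], [0, 0, 1]].
A⁴ = P·diag(1296, 0, 1)·P⁻¹ = [[1296, 0, 1295], [-1296, 0, -1295], [0, 0, 1]].
The requested entry is -1296.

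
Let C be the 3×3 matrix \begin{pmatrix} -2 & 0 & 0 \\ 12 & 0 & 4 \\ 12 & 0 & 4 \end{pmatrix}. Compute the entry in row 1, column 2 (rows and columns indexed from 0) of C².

Characteristic polynomial: μ^3 - 2μ^2 - 8μ = μ(μ - 4)(μ + 2), so the eigenvalues are -2, 0, 4.
μ=-2: eigenvector (1, -2, -2).
μ=4: eigenvector (0, 1, 1).
μ=0: eigenvector (0, 1, 0).
P = [[1, 0, 0], [-2, 1, 1], [-2, 1, 0]], D = diag(-2, 4, 0), P⁻¹ = [[1, 0, 0], [2, 0, 1], [0, 1, -1]].
C² = P·diag(4, 16, 0)·P⁻¹ = [[4, 0, 0], [24, 0, 16], [24, 0, 16]].
The requested entry is 16.

16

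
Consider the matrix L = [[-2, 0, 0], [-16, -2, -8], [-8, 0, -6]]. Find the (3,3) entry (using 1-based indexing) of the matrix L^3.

Characteristic polynomial: λ^3 + 10λ^2 + 28λ + 24 = (λ + 2)^2(λ + 6), so the eigenvalues are -6, -2, -2.
λ=-2: eigenvector (1, -4, -2).
λ=-2: eigenvector (-1, 5, 2).
λ=-6: eigenvector (0, 2, 1).
P = [[1, -1, 0], [-4, 5, 2], [-2, 2, 1]], D = diag(-2, -2, -6), P⁻¹ = [[1, 1, -2], [0, 1, -2], [2, 0, 1]].
L³ = P·diag(-8, -8, -216)·P⁻¹ = [[-8, 0, 0], [-832, -8, -416], [-416, 0, -216]].
The requested entry is -216.

-216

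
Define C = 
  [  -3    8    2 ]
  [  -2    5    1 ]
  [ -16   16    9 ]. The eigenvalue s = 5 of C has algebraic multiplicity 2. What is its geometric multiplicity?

1

C − 5I = [[-8, 8, 2], [-2, 0, 1], [-16, 16, 4]].
This matrix has rank 2, so its null space has dimension 3 − 2 = 1.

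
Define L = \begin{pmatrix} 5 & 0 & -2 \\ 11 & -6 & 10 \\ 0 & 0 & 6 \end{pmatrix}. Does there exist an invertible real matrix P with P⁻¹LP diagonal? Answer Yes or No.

Yes

Characteristic polynomial: p(s) = s^3 - 5s^2 - 36s + 180 = (s - 6)(s - 5)(s + 6).
All 3 eigenvalues are distinct, so L is diagonalizable.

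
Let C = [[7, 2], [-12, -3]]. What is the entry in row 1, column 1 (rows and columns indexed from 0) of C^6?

Characteristic polynomial: t^2 - 4t + 3 = (t - 3)(t - 1), so the eigenvalues are 1, 3.
t=1: eigenvector (-1, 3).
t=3: eigenvector (1, -2).
P = [[-1, 1], [3, -2]], D = diag(1, 3), P⁻¹ = [[2, 1], [3, 1]].
C⁶ = P·diag(1, 729)·P⁻¹ = [[2185, 728], [-4368, -1455]].
The requested entry is -1455.

-1455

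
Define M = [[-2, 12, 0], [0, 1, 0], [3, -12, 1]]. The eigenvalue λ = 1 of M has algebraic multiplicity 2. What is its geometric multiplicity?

2

M − 1I = [[-3, 12, 0], [0, 0, 0], [3, -12, 0]].
This matrix has rank 1, so its null space has dimension 3 − 1 = 2.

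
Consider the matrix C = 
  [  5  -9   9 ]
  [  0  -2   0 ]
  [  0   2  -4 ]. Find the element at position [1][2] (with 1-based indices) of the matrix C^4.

Characteristic polynomial: r^3 + r^2 - 22r - 40 = (r - 5)(r + 2)(r + 4), so the eigenvalues are -4, -2, 5.
r=5: eigenvector (1, 0, 0).
r=-2: eigenvector (0, 1, 1).
r=-4: eigenvector (-1, 0, 1).
P = [[1, 0, -1], [0, 1, 0], [0, 1, 1]], D = diag(5, -2, -4), P⁻¹ = [[1, -1, 1], [0, 1, 0], [0, -1, 1]].
C⁴ = P·diag(625, 16, 256)·P⁻¹ = [[625, -369, 369], [0, 16, 0], [0, -240, 256]].
The requested entry is -369.

-369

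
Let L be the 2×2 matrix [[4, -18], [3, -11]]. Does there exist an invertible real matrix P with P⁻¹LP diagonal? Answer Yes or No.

Characteristic polynomial: p(μ) = μ^2 + 7μ + 10 = (μ + 2)(μ + 5).
All 2 eigenvalues are distinct, so L is diagonalizable.

Yes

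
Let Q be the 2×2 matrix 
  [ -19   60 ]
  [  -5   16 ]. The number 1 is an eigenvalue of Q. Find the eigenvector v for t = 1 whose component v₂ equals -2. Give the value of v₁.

-6

Q − 1I = [[-20, 60], [-5, 15]].
Solving (Q − 1I)v = 0 gives the eigenspace spanned by (-6, -2).
With v₂ = -2, v = (-6, -2), so v₁ = -6.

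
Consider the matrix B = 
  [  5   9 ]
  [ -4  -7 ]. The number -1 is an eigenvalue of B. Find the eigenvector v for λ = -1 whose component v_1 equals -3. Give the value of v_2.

B + 1I = [[6, 9], [-4, -6]].
Solving (B + 1I)v = 0 gives the eigenspace spanned by (-3, 2).
With v_1 = -3, v = (-3, 2), so v_2 = 2.

2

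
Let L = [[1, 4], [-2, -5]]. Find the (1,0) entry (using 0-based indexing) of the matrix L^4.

Characteristic polynomial: r^2 + 4r + 3 = (r + 1)(r + 3), so the eigenvalues are -3, -1.
r=-3: eigenvector (-1, 1).
r=-1: eigenvector (-2, 1).
P = [[-1, -2], [1, 1]], D = diag(-3, -1), P⁻¹ = [[1, 2], [-1, -1]].
L⁴ = P·diag(81, 1)·P⁻¹ = [[-79, -160], [80, 161]].
The requested entry is 80.

80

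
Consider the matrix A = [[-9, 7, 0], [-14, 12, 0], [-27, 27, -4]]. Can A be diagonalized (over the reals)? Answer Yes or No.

Characteristic polynomial: p(s) = s^3 + s^2 - 22s - 40 = (s - 5)(s + 2)(s + 4).
All 3 eigenvalues are distinct, so A is diagonalizable.

Yes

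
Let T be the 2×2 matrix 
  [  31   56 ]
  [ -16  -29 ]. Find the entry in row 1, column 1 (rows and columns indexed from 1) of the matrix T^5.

Characteristic polynomial: λ^2 - 2λ - 3 = (λ - 3)(λ + 1), so the eigenvalues are -1, 3.
λ=-1: eigenvector (-7, 4).
λ=3: eigenvector (-2, 1).
P = [[-7, -2], [4, 1]], D = diag(-1, 3), P⁻¹ = [[1, 2], [-4, -7]].
T⁵ = P·diag(-1, 243)·P⁻¹ = [[1951, 3416], [-976, -1709]].
The requested entry is 1951.

1951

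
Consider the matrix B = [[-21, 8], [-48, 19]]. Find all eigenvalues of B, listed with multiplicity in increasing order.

-5, 3

Characteristic polynomial: p(λ) = λ^2 + 2λ - 15 = (λ - 3)(λ + 5).
Roots (with multiplicity): -5, 3.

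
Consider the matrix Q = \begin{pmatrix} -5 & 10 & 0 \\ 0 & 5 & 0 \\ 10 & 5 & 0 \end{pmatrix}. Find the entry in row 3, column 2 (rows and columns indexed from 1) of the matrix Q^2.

125

Characteristic polynomial: r^3 - 25r = r(r - 5)(r + 5), so the eigenvalues are -5, 0, 5.
r=-5: eigenvector (1, 0, -2).
r=5: eigenvector (1, 1, 3).
r=0: eigenvector (0, 0, 1).
P = [[1, 1, 0], [0, 1, 0], [-2, 3, 1]], D = diag(-5, 5, 0), P⁻¹ = [[1, -1, 0], [0, 1, 0], [2, -5, 1]].
Q² = P·diag(25, 25, 0)·P⁻¹ = [[25, 0, 0], [0, 25, 0], [-50, 125, 0]].
The requested entry is 125.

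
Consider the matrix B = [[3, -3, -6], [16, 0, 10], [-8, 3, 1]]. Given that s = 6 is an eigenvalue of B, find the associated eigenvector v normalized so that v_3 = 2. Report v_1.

-2

B − 6I = [[-3, -3, -6], [16, -6, 10], [-8, 3, -5]].
Solving (B − 6I)v = 0 gives the eigenspace spanned by (-2, -2, 2).
With v_3 = 2, v = (-2, -2, 2), so v_1 = -2.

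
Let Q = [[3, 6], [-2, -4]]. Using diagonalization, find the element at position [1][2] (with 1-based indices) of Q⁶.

-6

Characteristic polynomial: s^2 + s = s(s + 1), so the eigenvalues are -1, 0.
s=0: eigenvector (-2, 1).
s=-1: eigenvector (-3, 2).
P = [[-2, -3], [1, 2]], D = diag(0, -1), P⁻¹ = [[-2, -3], [1, 2]].
Q⁶ = P·diag(0, 1)·P⁻¹ = [[-3, -6], [2, 4]].
The requested entry is -6.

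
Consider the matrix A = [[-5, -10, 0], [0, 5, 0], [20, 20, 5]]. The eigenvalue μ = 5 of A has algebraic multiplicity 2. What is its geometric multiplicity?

A − 5I = [[-10, -10, 0], [0, 0, 0], [20, 20, 0]].
This matrix has rank 1, so its null space has dimension 3 − 1 = 2.

2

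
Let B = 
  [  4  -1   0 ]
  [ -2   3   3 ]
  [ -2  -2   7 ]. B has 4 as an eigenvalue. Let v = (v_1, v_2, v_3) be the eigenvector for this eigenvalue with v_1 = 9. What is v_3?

B − 4I = [[0, -1, 0], [-2, -1, 3], [-2, -2, 3]].
Solving (B − 4I)v = 0 gives the eigenspace spanned by (9, 0, 6).
With v_1 = 9, v = (9, 0, 6), so v_3 = 6.

6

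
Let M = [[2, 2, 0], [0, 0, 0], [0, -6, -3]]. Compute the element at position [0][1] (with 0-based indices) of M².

4

Characteristic polynomial: r^3 + r^2 - 6r = r(r - 2)(r + 3), so the eigenvalues are -3, 0, 2.
r=2: eigenvector (1, 0, 0).
r=0: eigenvector (-1, 1, -2).
r=-3: eigenvector (0, 0, 1).
P = [[1, -1, 0], [0, 1, 0], [0, -2, 1]], D = diag(2, 0, -3), P⁻¹ = [[1, 1, 0], [0, 1, 0], [0, 2, 1]].
M² = P·diag(4, 0, 9)·P⁻¹ = [[4, 4, 0], [0, 0, 0], [0, 18, 9]].
The requested entry is 4.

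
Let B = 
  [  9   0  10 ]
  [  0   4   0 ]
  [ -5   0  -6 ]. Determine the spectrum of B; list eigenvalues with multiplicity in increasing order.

Characteristic polynomial: p(t) = t^3 - 7t^2 + 8t + 16 = (t - 4)^2(t + 1).
Roots (with multiplicity): -1, 4, 4.

-1, 4, 4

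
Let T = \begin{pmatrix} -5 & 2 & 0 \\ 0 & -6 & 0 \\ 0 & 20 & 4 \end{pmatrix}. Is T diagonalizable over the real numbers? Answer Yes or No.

Yes

Characteristic polynomial: p(s) = s^3 + 7s^2 - 14s - 120 = (s - 4)(s + 5)(s + 6).
All 3 eigenvalues are distinct, so T is diagonalizable.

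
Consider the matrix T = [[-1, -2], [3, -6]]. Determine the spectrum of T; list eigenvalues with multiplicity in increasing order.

Characteristic polynomial: p(r) = r^2 + 7r + 12 = (r + 3)(r + 4).
Roots (with multiplicity): -4, -3.

-4, -3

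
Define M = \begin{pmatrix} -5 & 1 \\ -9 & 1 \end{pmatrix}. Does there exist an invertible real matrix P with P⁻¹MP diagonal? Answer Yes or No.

No

Characteristic polynomial: p(t) = t^2 + 4t + 4 = (t + 2)^2.
t = -2 has algebraic multiplicity 2; rank(M + 2I) = 1, so geometric multiplicity = 1.
Geometric multiplicity < algebraic multiplicity, so M is not diagonalizable.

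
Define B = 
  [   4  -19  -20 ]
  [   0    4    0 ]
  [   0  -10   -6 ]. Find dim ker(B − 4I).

1

B − 4I = [[0, -19, -20], [0, 0, 0], [0, -10, -10]].
This matrix has rank 2, so its null space has dimension 3 − 2 = 1.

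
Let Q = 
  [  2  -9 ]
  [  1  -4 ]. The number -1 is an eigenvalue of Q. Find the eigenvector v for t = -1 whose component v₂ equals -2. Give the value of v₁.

-6

Q + 1I = [[3, -9], [1, -3]].
Solving (Q + 1I)v = 0 gives the eigenspace spanned by (-6, -2).
With v₂ = -2, v = (-6, -2), so v₁ = -6.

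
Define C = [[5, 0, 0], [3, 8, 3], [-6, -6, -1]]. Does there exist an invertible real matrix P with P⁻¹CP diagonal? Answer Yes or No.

Characteristic polynomial: p(s) = s^3 - 12s^2 + 45s - 50 = (s - 5)^2(s - 2).
s = 5 has algebraic multiplicity 2; rank(C − 5I) = 1, so geometric multiplicity = 2.
Every eigenvalue has geometric = algebraic multiplicity, so C is diagonalizable.

Yes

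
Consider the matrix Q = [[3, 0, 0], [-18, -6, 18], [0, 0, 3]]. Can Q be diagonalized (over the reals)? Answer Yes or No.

Yes

Characteristic polynomial: p(r) = r^3 - 27r + 54 = (r - 3)^2(r + 6).
r = 3 has algebraic multiplicity 2; rank(Q − 3I) = 1, so geometric multiplicity = 2.
Every eigenvalue has geometric = algebraic multiplicity, so Q is diagonalizable.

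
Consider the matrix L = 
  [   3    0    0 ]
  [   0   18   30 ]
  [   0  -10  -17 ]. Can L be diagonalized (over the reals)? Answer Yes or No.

Yes

Characteristic polynomial: p(μ) = μ^3 - 4μ^2 - 3μ + 18 = (μ - 3)^2(μ + 2).
μ = 3 has algebraic multiplicity 2; rank(L − 3I) = 1, so geometric multiplicity = 2.
Every eigenvalue has geometric = algebraic multiplicity, so L is diagonalizable.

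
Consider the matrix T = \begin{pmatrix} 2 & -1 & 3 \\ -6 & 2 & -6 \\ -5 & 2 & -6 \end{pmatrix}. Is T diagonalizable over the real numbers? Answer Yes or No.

No

Characteristic polynomial: p(μ) = μ^3 + 2μ^2 + μ = μ(μ + 1)^2.
μ = -1 has algebraic multiplicity 2; rank(T + 1I) = 2, so geometric multiplicity = 1.
Geometric multiplicity < algebraic multiplicity, so T is not diagonalizable.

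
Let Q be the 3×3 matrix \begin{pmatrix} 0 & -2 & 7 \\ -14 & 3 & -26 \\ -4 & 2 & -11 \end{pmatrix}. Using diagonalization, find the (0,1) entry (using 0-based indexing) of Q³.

-26

Characteristic polynomial: λ^3 + 8λ^2 + 19λ + 12 = (λ + 1)(λ + 3)(λ + 4), so the eigenvalues are -4, -3, -1.
λ=-4: eigenvector (1, 2, 0).
λ=-1: eigenvector (-1, 3, 1).
λ=-3: eigenvector (-1, 2, 1).
P = [[1, -1, -1], [2, 3, 2], [0, 1, 1]], D = diag(-4, -1, -3), P⁻¹ = [[1, 0, 1], [-2, 1, -4], [2, -1, 5]].
Q³ = P·diag(-64, -1, -27)·P⁻¹ = [[-12, -26, 67], [-230, 51, -386], [-52, 26, -131]].
The requested entry is -26.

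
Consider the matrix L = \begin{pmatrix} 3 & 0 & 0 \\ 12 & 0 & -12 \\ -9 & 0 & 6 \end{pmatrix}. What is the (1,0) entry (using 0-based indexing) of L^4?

Characteristic polynomial: λ^3 - 9λ^2 + 18λ = λ(λ - 6)(λ - 3), so the eigenvalues are 0, 3, 6.
λ=3: eigenvector (1, -8, 3).
λ=0: eigenvector (0, 1, 0).
λ=6: eigenvector (0, -2, 1).
P = [[1, 0, 0], [-8, 1, -2], [3, 0, 1]], D = diag(3, 0, 6), P⁻¹ = [[1, 0, 0], [2, 1, 2], [-3, 0, 1]].
L⁴ = P·diag(81, 0, 1296)·P⁻¹ = [[81, 0, 0], [7128, 0, -2592], [-3645, 0, 1296]].
The requested entry is 7128.

7128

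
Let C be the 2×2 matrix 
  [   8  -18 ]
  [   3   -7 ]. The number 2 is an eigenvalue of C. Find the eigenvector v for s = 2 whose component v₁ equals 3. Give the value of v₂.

C − 2I = [[6, -18], [3, -9]].
Solving (C − 2I)v = 0 gives the eigenspace spanned by (3, 1).
With v₁ = 3, v = (3, 1), so v₂ = 1.

1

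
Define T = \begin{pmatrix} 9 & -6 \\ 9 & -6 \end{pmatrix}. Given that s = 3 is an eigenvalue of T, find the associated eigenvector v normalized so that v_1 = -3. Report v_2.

T − 3I = [[6, -6], [9, -9]].
Solving (T − 3I)v = 0 gives the eigenspace spanned by (-3, -3).
With v_1 = -3, v = (-3, -3), so v_2 = -3.

-3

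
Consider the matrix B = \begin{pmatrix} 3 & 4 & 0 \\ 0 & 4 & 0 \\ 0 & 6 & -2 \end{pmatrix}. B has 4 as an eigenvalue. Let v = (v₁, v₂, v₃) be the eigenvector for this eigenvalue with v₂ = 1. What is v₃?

1

B − 4I = [[-1, 4, 0], [0, 0, 0], [0, 6, -6]].
Solving (B − 4I)v = 0 gives the eigenspace spanned by (4, 1, 1).
With v₂ = 1, v = (4, 1, 1), so v₃ = 1.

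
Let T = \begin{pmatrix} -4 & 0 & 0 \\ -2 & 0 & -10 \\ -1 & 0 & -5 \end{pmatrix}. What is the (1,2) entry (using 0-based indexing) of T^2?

50

Characteristic polynomial: r^3 + 9r^2 + 20r = r(r + 4)(r + 5), so the eigenvalues are -5, -4, 0.
r=-5: eigenvector (0, 2, 1).
r=0: eigenvector (0, 1, 0).
r=-4: eigenvector (1, -2, -1).
P = [[0, 0, 1], [2, 1, -2], [1, 0, -1]], D = diag(-5, 0, -4), P⁻¹ = [[1, 0, 1], [0, 1, -2], [1, 0, 0]].
T² = P·diag(25, 0, 16)·P⁻¹ = [[16, 0, 0], [18, 0, 50], [9, 0, 25]].
The requested entry is 50.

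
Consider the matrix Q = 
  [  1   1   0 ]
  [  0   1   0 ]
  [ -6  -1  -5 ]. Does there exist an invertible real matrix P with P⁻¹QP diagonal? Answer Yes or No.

Characteristic polynomial: p(μ) = μ^3 + 3μ^2 - 9μ + 5 = (μ - 1)^2(μ + 5).
μ = 1 has algebraic multiplicity 2; rank(Q − 1I) = 2, so geometric multiplicity = 1.
Geometric multiplicity < algebraic multiplicity, so Q is not diagonalizable.

No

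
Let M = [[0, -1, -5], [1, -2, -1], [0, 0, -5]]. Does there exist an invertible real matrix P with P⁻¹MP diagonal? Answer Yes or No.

No

Characteristic polynomial: p(s) = s^3 + 7s^2 + 11s + 5 = (s + 1)^2(s + 5).
s = -1 has algebraic multiplicity 2; rank(M + 1I) = 2, so geometric multiplicity = 1.
Geometric multiplicity < algebraic multiplicity, so M is not diagonalizable.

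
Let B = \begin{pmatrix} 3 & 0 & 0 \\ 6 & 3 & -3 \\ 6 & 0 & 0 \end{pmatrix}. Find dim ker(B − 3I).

B − 3I = [[0, 0, 0], [6, 0, -3], [6, 0, -3]].
This matrix has rank 1, so its null space has dimension 3 − 1 = 2.

2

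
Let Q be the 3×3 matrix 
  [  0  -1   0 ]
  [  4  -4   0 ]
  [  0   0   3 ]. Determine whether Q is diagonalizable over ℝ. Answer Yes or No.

Characteristic polynomial: p(μ) = μ^3 + μ^2 - 8μ - 12 = (μ - 3)(μ + 2)^2.
μ = -2 has algebraic multiplicity 2; rank(Q + 2I) = 2, so geometric multiplicity = 1.
Geometric multiplicity < algebraic multiplicity, so Q is not diagonalizable.

No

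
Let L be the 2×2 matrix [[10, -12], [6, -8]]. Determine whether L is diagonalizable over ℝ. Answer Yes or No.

Yes

Characteristic polynomial: p(λ) = λ^2 - 2λ - 8 = (λ - 4)(λ + 2).
All 2 eigenvalues are distinct, so L is diagonalizable.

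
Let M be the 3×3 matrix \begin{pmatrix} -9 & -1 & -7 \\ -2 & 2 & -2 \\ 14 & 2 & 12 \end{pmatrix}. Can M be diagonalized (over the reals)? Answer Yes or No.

Yes

Characteristic polynomial: p(λ) = λ^3 - 5λ^2 - 2λ + 24 = (λ - 4)(λ - 3)(λ + 2).
All 3 eigenvalues are distinct, so M is diagonalizable.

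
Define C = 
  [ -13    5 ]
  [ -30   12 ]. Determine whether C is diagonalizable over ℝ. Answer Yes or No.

Characteristic polynomial: p(r) = r^2 + r - 6 = (r - 2)(r + 3).
All 2 eigenvalues are distinct, so C is diagonalizable.

Yes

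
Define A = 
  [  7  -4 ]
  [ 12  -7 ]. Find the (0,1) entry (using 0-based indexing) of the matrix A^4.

0

Characteristic polynomial: t^2 - 1 = (t - 1)(t + 1), so the eigenvalues are -1, 1.
t=1: eigenvector (-2, -3).
t=-1: eigenvector (1, 2).
P = [[-2, 1], [-3, 2]], D = diag(1, -1), P⁻¹ = [[-2, 1], [-3, 2]].
A⁴ = P·diag(1, 1)·P⁻¹ = [[1, 0], [0, 1]].
The requested entry is 0.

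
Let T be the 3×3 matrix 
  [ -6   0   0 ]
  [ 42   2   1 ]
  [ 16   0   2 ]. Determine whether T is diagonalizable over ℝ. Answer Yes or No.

No

Characteristic polynomial: p(μ) = μ^3 + 2μ^2 - 20μ + 24 = (μ - 2)^2(μ + 6).
μ = 2 has algebraic multiplicity 2; rank(T − 2I) = 2, so geometric multiplicity = 1.
Geometric multiplicity < algebraic multiplicity, so T is not diagonalizable.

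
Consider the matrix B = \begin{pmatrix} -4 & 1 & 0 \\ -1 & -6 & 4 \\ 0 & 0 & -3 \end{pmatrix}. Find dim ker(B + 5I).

1

B + 5I = [[1, 1, 0], [-1, -1, 4], [0, 0, 2]].
This matrix has rank 2, so its null space has dimension 3 − 2 = 1.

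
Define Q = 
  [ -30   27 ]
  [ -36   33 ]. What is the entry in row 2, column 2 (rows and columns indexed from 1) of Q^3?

Characteristic polynomial: r^2 - 3r - 18 = (r - 6)(r + 3), so the eigenvalues are -3, 6.
r=6: eigenvector (3, 4).
r=-3: eigenvector (1, 1).
P = [[3, 1], [4, 1]], D = diag(6, -3), P⁻¹ = [[-1, 1], [4, -3]].
Q³ = P·diag(216, -27)·P⁻¹ = [[-756, 729], [-972, 945]].
The requested entry is 945.

945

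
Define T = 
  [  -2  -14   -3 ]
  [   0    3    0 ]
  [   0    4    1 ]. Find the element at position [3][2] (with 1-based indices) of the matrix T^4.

Characteristic polynomial: s^3 - 2s^2 - 5s + 6 = (s - 3)(s - 1)(s + 2), so the eigenvalues are -2, 1, 3.
s=-2: eigenvector (1, 0, 0).
s=3: eigenvector (-4, 1, 2).
s=1: eigenvector (-1, 0, 1).
P = [[1, -4, -1], [0, 1, 0], [0, 2, 1]], D = diag(-2, 3, 1), P⁻¹ = [[1, 2, 1], [0, 1, 0], [0, -2, 1]].
T⁴ = P·diag(16, 81, 1)·P⁻¹ = [[16, -290, 15], [0, 81, 0], [0, 160, 1]].
The requested entry is 160.

160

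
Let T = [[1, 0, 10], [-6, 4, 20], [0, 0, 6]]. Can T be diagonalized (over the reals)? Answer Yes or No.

Characteristic polynomial: p(s) = s^3 - 11s^2 + 34s - 24 = (s - 6)(s - 4)(s - 1).
All 3 eigenvalues are distinct, so T is diagonalizable.

Yes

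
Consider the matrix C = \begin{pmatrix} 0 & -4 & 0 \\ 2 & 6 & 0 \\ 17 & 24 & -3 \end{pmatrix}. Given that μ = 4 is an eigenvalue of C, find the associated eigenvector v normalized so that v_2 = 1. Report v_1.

C − 4I = [[-4, -4, 0], [2, 2, 0], [17, 24, -7]].
Solving (C − 4I)v = 0 gives the eigenspace spanned by (-1, 1, 1).
With v_2 = 1, v = (-1, 1, 1), so v_1 = -1.

-1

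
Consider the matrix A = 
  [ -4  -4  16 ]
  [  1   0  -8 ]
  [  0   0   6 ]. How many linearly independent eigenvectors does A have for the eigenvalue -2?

A + 2I = [[-2, -4, 16], [1, 2, -8], [0, 0, 8]].
This matrix has rank 2, so its null space has dimension 3 − 2 = 1.

1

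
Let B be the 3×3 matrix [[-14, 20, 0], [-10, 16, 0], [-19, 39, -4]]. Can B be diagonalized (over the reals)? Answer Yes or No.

Characteristic polynomial: p(λ) = λ^3 + 2λ^2 - 32λ - 96 = (λ - 6)(λ + 4)^2.
λ = -4 has algebraic multiplicity 2; rank(B + 4I) = 2, so geometric multiplicity = 1.
Geometric multiplicity < algebraic multiplicity, so B is not diagonalizable.

No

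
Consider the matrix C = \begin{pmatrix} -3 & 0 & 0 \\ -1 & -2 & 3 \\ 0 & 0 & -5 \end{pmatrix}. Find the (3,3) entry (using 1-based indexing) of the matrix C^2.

25

Characteristic polynomial: t^3 + 10t^2 + 31t + 30 = (t + 2)(t + 3)(t + 5), so the eigenvalues are -5, -3, -2.
t=-3: eigenvector (1, 1, 0).
t=-2: eigenvector (0, 1, 0).
t=-5: eigenvector (0, -1, 1).
P = [[1, 0, 0], [1, 1, -1], [0, 0, 1]], D = diag(-3, -2, -5), P⁻¹ = [[1, 0, 0], [-1, 1, 1], [0, 0, 1]].
C² = P·diag(9, 4, 25)·P⁻¹ = [[9, 0, 0], [5, 4, -21], [0, 0, 25]].
The requested entry is 25.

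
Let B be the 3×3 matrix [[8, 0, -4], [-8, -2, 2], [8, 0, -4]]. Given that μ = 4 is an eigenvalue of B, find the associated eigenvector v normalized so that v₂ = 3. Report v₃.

B − 4I = [[4, 0, -4], [-8, -6, 2], [8, 0, -8]].
Solving (B − 4I)v = 0 gives the eigenspace spanned by (-3, 3, -3).
With v₂ = 3, v = (-3, 3, -3), so v₃ = -3.

-3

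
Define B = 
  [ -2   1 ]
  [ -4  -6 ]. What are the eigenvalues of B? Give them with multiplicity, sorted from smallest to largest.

-4, -4

Characteristic polynomial: p(λ) = λ^2 + 8λ + 16 = (λ + 4)^2.
Roots (with multiplicity): -4, -4.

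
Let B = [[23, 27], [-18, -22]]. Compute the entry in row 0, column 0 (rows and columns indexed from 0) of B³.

503

Characteristic polynomial: s^2 - s - 20 = (s - 5)(s + 4), so the eigenvalues are -4, 5.
s=-4: eigenvector (-1, 1).
s=5: eigenvector (3, -2).
P = [[-1, 3], [1, -2]], D = diag(-4, 5), P⁻¹ = [[2, 3], [1, 1]].
B³ = P·diag(-64, 125)·P⁻¹ = [[503, 567], [-378, -442]].
The requested entry is 503.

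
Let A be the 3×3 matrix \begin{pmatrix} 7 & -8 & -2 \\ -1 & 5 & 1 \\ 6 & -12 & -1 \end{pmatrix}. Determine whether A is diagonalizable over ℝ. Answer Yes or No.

Characteristic polynomial: p(s) = s^3 - 11s^2 + 39s - 45 = (s - 5)(s - 3)^2.
s = 3 has algebraic multiplicity 2; rank(A − 3I) = 2, so geometric multiplicity = 1.
Geometric multiplicity < algebraic multiplicity, so A is not diagonalizable.

No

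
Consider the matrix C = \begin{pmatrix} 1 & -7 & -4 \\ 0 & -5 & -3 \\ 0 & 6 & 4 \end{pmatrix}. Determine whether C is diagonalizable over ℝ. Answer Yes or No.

No

Characteristic polynomial: p(r) = r^3 - 3r + 2 = (r - 1)^2(r + 2).
r = 1 has algebraic multiplicity 2; rank(C − 1I) = 2, so geometric multiplicity = 1.
Geometric multiplicity < algebraic multiplicity, so C is not diagonalizable.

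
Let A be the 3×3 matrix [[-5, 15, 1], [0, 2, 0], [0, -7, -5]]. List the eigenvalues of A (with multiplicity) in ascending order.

Characteristic polynomial: p(r) = r^3 + 8r^2 + 5r - 50 = (r - 2)(r + 5)^2.
Roots (with multiplicity): -5, -5, 2.

-5, -5, 2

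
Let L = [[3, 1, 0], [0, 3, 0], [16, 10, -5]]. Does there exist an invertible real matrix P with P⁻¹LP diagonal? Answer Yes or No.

Characteristic polynomial: p(r) = r^3 - r^2 - 21r + 45 = (r - 3)^2(r + 5).
r = 3 has algebraic multiplicity 2; rank(L − 3I) = 2, so geometric multiplicity = 1.
Geometric multiplicity < algebraic multiplicity, so L is not diagonalizable.

No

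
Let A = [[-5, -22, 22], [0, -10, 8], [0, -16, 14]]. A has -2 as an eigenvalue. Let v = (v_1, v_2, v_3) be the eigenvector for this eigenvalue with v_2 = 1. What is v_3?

A + 2I = [[-3, -22, 22], [0, -8, 8], [0, -16, 16]].
Solving (A + 2I)v = 0 gives the eigenspace spanned by (0, 1, 1).
With v_2 = 1, v = (0, 1, 1), so v_3 = 1.

1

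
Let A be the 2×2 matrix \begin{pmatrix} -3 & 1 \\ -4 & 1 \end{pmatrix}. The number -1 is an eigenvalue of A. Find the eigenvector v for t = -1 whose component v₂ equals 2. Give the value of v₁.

A + 1I = [[-2, 1], [-4, 2]].
Solving (A + 1I)v = 0 gives the eigenspace spanned by (1, 2).
With v₂ = 2, v = (1, 2), so v₁ = 1.

1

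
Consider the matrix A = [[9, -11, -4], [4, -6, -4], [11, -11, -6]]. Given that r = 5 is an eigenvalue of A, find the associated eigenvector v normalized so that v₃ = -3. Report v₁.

-3

A − 5I = [[4, -11, -4], [4, -11, -4], [11, -11, -11]].
Solving (A − 5I)v = 0 gives the eigenspace spanned by (-3, 0, -3).
With v₃ = -3, v = (-3, 0, -3), so v₁ = -3.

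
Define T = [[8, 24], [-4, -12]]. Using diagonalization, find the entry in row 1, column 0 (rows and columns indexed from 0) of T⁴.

Characteristic polynomial: s^2 + 4s = s(s + 4), so the eigenvalues are -4, 0.
s=0: eigenvector (3, -1).
s=-4: eigenvector (-2, 1).
P = [[3, -2], [-1, 1]], D = diag(0, -4), P⁻¹ = [[1, 2], [1, 3]].
T⁴ = P·diag(0, 256)·P⁻¹ = [[-512, -1536], [256, 768]].
The requested entry is 256.

256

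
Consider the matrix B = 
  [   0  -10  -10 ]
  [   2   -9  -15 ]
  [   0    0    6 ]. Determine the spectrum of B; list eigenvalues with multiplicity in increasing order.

Characteristic polynomial: p(t) = t^3 + 3t^2 - 34t - 120 = (t - 6)(t + 4)(t + 5).
Roots (with multiplicity): -5, -4, 6.

-5, -4, 6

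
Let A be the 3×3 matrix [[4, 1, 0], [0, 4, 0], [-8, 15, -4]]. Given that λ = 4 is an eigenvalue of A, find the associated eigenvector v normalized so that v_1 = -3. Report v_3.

3

A − 4I = [[0, 1, 0], [0, 0, 0], [-8, 15, -8]].
Solving (A − 4I)v = 0 gives the eigenspace spanned by (-3, 0, 3).
With v_1 = -3, v = (-3, 0, 3), so v_3 = 3.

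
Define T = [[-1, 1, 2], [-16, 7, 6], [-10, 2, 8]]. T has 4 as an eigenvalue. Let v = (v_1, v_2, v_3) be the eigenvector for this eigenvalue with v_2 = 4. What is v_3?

T − 4I = [[-5, 1, 2], [-16, 3, 6], [-10, 2, 4]].
Solving (T − 4I)v = 0 gives the eigenspace spanned by (0, 4, -2).
With v_2 = 4, v = (0, 4, -2), so v_3 = -2.

-2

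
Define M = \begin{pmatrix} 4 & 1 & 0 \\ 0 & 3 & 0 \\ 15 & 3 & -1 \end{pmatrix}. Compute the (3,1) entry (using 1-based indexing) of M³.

195

Characteristic polynomial: r^3 - 6r^2 + 5r + 12 = (r - 4)(r - 3)(r + 1), so the eigenvalues are -1, 3, 4.
r=4: eigenvector (1, 0, 3).
r=-1: eigenvector (0, 0, 1).
r=3: eigenvector (-1, 1, -3).
P = [[1, 0, -1], [0, 0, 1], [3, 1, -3]], D = diag(4, -1, 3), P⁻¹ = [[1, 1, 0], [-3, 0, 1], [0, 1, 0]].
M³ = P·diag(64, -1, 27)·P⁻¹ = [[64, 37, 0], [0, 27, 0], [195, 111, -1]].
The requested entry is 195.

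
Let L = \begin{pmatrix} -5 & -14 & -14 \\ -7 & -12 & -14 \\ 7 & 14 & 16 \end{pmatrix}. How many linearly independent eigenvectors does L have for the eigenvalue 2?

2

L − 2I = [[-7, -14, -14], [-7, -14, -14], [7, 14, 14]].
This matrix has rank 1, so its null space has dimension 3 − 1 = 2.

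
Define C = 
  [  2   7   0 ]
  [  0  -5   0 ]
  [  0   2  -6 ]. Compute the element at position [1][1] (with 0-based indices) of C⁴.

Characteristic polynomial: λ^3 + 9λ^2 + 8λ - 60 = (λ - 2)(λ + 5)(λ + 6), so the eigenvalues are -6, -5, 2.
λ=2: eigenvector (1, 0, 0).
λ=-5: eigenvector (-1, 1, 2).
λ=-6: eigenvector (0, 0, 1).
P = [[1, -1, 0], [0, 1, 0], [0, 2, 1]], D = diag(2, -5, -6), P⁻¹ = [[1, 1, 0], [0, 1, 0], [0, -2, 1]].
C⁴ = P·diag(16, 625, 1296)·P⁻¹ = [[16, -609, 0], [0, 625, 0], [0, -1342, 1296]].
The requested entry is 625.

625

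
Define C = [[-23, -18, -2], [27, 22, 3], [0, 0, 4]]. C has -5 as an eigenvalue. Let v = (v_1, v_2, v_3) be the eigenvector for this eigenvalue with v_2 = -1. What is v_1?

1

C + 5I = [[-18, -18, -2], [27, 27, 3], [0, 0, 9]].
Solving (C + 5I)v = 0 gives the eigenspace spanned by (1, -1, 0).
With v_2 = -1, v = (1, -1, 0), so v_1 = 1.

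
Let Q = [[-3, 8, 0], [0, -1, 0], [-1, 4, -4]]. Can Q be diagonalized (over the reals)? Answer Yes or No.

Yes

Characteristic polynomial: p(r) = r^3 + 8r^2 + 19r + 12 = (r + 1)(r + 3)(r + 4).
All 3 eigenvalues are distinct, so Q is diagonalizable.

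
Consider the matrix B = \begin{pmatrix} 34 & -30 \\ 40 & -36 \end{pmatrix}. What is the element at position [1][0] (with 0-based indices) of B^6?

Characteristic polynomial: t^2 + 2t - 24 = (t - 4)(t + 6), so the eigenvalues are -6, 4.
t=-6: eigenvector (3, 4).
t=4: eigenvector (1, 1).
P = [[3, 1], [4, 1]], D = diag(-6, 4), P⁻¹ = [[-1, 1], [4, -3]].
B⁶ = P·diag(46656, 4096)·P⁻¹ = [[-123584, 127680], [-170240, 174336]].
The requested entry is -170240.

-170240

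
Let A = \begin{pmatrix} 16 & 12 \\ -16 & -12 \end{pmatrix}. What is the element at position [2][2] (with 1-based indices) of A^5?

-3072

Characteristic polynomial: r^2 - 4r = r(r - 4), so the eigenvalues are 0, 4.
r=0: eigenvector (-3, 4).
r=4: eigenvector (-1, 1).
P = [[-3, -1], [4, 1]], D = diag(0, 4), P⁻¹ = [[1, 1], [-4, -3]].
A⁵ = P·diag(0, 1024)·P⁻¹ = [[4096, 3072], [-4096, -3072]].
The requested entry is -3072.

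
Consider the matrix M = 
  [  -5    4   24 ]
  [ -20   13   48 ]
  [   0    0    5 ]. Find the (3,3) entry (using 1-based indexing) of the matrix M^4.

Characteristic polynomial: s^3 - 13s^2 + 55s - 75 = (s - 5)^2(s - 3), so the eigenvalues are 3, 5, 5.
s=3: eigenvector (1, 2, 0).
s=5: eigenvector (4, 4, 1).
s=5: eigenvector (2, 5, 0).
P = [[1, 4, 2], [2, 4, 5], [0, 1, 0]], D = diag(3, 5, 5), P⁻¹ = [[5, -2, -12], [0, 0, 1], [-2, 1, 4]].
M⁴ = P·diag(81, 625, 625)·P⁻¹ = [[-2095, 1088, 6528], [-5440, 2801, 13056], [0, 0, 625]].
The requested entry is 625.

625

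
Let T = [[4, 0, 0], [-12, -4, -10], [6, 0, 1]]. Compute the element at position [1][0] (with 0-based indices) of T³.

Characteristic polynomial: r^3 - r^2 - 16r + 16 = (r - 4)(r - 1)(r + 4), so the eigenvalues are -4, 1, 4.
r=4: eigenvector (1, -4, 2).
r=-4: eigenvector (0, 1, 0).
r=1: eigenvector (0, -2, 1).
P = [[1, 0, 0], [-4, 1, -2], [2, 0, 1]], D = diag(4, -4, 1), P⁻¹ = [[1, 0, 0], [0, 1, 2], [-2, 0, 1]].
T³ = P·diag(64, -64, 1)·P⁻¹ = [[64, 0, 0], [-252, -64, -130], [126, 0, 1]].
The requested entry is -252.

-252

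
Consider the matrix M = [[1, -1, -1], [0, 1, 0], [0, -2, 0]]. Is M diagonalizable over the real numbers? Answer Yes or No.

No

Characteristic polynomial: p(r) = r^3 - 2r^2 + r = r(r - 1)^2.
r = 1 has algebraic multiplicity 2; rank(M − 1I) = 2, so geometric multiplicity = 1.
Geometric multiplicity < algebraic multiplicity, so M is not diagonalizable.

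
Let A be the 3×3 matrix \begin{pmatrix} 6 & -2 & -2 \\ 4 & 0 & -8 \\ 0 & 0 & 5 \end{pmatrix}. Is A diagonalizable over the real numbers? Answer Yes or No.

Yes

Characteristic polynomial: p(λ) = λ^3 - 11λ^2 + 38λ - 40 = (λ - 5)(λ - 4)(λ - 2).
All 3 eigenvalues are distinct, so A is diagonalizable.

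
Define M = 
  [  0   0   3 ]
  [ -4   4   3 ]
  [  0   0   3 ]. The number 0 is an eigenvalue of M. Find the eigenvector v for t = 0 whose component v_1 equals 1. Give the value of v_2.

M = [[0, 0, 3], [-4, 4, 3], [0, 0, 3]].
Solving (M)v = 0 gives the eigenspace spanned by (1, 1, 0).
With v_1 = 1, v = (1, 1, 0), so v_2 = 1.

1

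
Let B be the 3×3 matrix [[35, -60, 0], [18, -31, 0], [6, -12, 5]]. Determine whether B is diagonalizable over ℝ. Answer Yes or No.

Yes

Characteristic polynomial: p(r) = r^3 - 9r^2 + 15r + 25 = (r - 5)^2(r + 1).
r = 5 has algebraic multiplicity 2; rank(B − 5I) = 1, so geometric multiplicity = 2.
Every eigenvalue has geometric = algebraic multiplicity, so B is diagonalizable.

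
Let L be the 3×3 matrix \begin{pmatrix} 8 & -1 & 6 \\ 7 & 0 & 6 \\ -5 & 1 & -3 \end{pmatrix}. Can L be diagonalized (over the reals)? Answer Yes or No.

No

Characteristic polynomial: p(s) = s^3 - 5s^2 + 7s - 3 = (s - 3)(s - 1)^2.
s = 1 has algebraic multiplicity 2; rank(L − 1I) = 2, so geometric multiplicity = 1.
Geometric multiplicity < algebraic multiplicity, so L is not diagonalizable.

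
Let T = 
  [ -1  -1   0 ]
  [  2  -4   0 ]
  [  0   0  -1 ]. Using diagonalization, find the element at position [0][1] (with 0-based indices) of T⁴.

Characteristic polynomial: s^3 + 6s^2 + 11s + 6 = (s + 1)(s + 2)(s + 3), so the eigenvalues are -3, -2, -1.
s=-1: eigenvector (0, 0, 1).
s=-3: eigenvector (1, 2, 0).
s=-2: eigenvector (1, 1, 0).
P = [[0, 1, 1], [0, 2, 1], [1, 0, 0]], D = diag(-1, -3, -2), P⁻¹ = [[0, 0, 1], [-1, 1, 0], [2, -1, 0]].
T⁴ = P·diag(1, 81, 16)·P⁻¹ = [[-49, 65, 0], [-130, 146, 0], [0, 0, 1]].
The requested entry is 65.

65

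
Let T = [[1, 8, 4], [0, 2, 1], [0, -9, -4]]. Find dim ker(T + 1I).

1

T + 1I = [[2, 8, 4], [0, 3, 1], [0, -9, -3]].
This matrix has rank 2, so its null space has dimension 3 − 2 = 1.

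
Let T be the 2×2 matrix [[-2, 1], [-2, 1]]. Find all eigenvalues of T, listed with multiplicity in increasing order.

Characteristic polynomial: p(λ) = λ^2 + λ = λ(λ + 1).
Roots (with multiplicity): -1, 0.

-1, 0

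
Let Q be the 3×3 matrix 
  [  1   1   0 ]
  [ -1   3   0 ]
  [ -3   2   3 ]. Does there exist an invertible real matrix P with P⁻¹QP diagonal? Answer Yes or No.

No

Characteristic polynomial: p(μ) = μ^3 - 7μ^2 + 16μ - 12 = (μ - 3)(μ - 2)^2.
μ = 2 has algebraic multiplicity 2; rank(Q − 2I) = 2, so geometric multiplicity = 1.
Geometric multiplicity < algebraic multiplicity, so Q is not diagonalizable.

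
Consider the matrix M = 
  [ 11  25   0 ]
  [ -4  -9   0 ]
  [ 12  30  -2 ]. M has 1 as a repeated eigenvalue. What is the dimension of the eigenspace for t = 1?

1

M − 1I = [[10, 25, 0], [-4, -10, 0], [12, 30, -3]].
This matrix has rank 2, so its null space has dimension 3 − 2 = 1.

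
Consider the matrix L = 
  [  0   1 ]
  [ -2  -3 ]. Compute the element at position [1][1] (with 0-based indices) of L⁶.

Characteristic polynomial: r^2 + 3r + 2 = (r + 1)(r + 2), so the eigenvalues are -2, -1.
r=-1: eigenvector (1, -1).
r=-2: eigenvector (1, -2).
P = [[1, 1], [-1, -2]], D = diag(-1, -2), P⁻¹ = [[2, 1], [-1, -1]].
L⁶ = P·diag(1, 64)·P⁻¹ = [[-62, -63], [126, 127]].
The requested entry is 127.

127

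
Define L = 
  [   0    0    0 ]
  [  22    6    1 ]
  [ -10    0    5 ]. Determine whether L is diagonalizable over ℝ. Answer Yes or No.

Yes

Characteristic polynomial: p(μ) = μ^3 - 11μ^2 + 30μ = μ(μ - 6)(μ - 5).
All 3 eigenvalues are distinct, so L is diagonalizable.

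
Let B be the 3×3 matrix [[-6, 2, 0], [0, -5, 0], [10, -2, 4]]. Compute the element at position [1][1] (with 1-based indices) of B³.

Characteristic polynomial: μ^3 + 7μ^2 - 14μ - 120 = (μ - 4)(μ + 5)(μ + 6), so the eigenvalues are -6, -5, 4.
μ=-6: eigenvector (1, 0, -1).
μ=-5: eigenvector (2, 1, -2).
μ=4: eigenvector (0, 0, 1).
P = [[1, 2, 0], [0, 1, 0], [-1, -2, 1]], D = diag(-6, -5, 4), P⁻¹ = [[1, -2, 0], [0, 1, 0], [1, 0, 1]].
B³ = P·diag(-216, -125, 64)·P⁻¹ = [[-216, 182, 0], [0, -125, 0], [280, -182, 64]].
The requested entry is -216.

-216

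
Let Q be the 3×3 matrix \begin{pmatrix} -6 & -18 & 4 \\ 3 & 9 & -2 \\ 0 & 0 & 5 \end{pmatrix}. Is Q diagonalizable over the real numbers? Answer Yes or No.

Characteristic polynomial: p(s) = s^3 - 8s^2 + 15s = s(s - 5)(s - 3).
All 3 eigenvalues are distinct, so Q is diagonalizable.

Yes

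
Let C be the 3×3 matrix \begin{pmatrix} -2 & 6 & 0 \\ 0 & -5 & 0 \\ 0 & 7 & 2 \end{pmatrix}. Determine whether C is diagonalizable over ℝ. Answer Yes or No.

Yes

Characteristic polynomial: p(λ) = λ^3 + 5λ^2 - 4λ - 20 = (λ - 2)(λ + 2)(λ + 5).
All 3 eigenvalues are distinct, so C is diagonalizable.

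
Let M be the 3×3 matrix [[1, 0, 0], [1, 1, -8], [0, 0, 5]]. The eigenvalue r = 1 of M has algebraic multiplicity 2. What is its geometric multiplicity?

1

M − 1I = [[0, 0, 0], [1, 0, -8], [0, 0, 4]].
This matrix has rank 2, so its null space has dimension 3 − 2 = 1.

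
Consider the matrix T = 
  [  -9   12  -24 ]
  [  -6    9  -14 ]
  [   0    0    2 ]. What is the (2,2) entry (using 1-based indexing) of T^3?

Characteristic polynomial: μ^3 - 2μ^2 - 9μ + 18 = (μ - 3)(μ - 2)(μ + 3), so the eigenvalues are -3, 2, 3.
μ=3: eigenvector (-1, -1, 0).
μ=2: eigenvector (0, 2, 1).
μ=-3: eigenvector (2, 1, 0).
P = [[-1, 0, 2], [-1, 2, 1], [0, 1, 0]], D = diag(3, 2, -3), P⁻¹ = [[1, -2, 4], [0, 0, 1], [1, -1, 2]].
T³ = P·diag(27, 8, -27)·P⁻¹ = [[-81, 108, -216], [-54, 81, -146], [0, 0, 8]].
The requested entry is 81.

81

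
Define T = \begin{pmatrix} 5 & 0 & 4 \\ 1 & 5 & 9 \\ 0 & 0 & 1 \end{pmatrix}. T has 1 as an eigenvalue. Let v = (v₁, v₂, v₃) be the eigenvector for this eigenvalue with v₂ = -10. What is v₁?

-5

T − 1I = [[4, 0, 4], [1, 4, 9], [0, 0, 0]].
Solving (T − 1I)v = 0 gives the eigenspace spanned by (-5, -10, 5).
With v₂ = -10, v = (-5, -10, 5), so v₁ = -5.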